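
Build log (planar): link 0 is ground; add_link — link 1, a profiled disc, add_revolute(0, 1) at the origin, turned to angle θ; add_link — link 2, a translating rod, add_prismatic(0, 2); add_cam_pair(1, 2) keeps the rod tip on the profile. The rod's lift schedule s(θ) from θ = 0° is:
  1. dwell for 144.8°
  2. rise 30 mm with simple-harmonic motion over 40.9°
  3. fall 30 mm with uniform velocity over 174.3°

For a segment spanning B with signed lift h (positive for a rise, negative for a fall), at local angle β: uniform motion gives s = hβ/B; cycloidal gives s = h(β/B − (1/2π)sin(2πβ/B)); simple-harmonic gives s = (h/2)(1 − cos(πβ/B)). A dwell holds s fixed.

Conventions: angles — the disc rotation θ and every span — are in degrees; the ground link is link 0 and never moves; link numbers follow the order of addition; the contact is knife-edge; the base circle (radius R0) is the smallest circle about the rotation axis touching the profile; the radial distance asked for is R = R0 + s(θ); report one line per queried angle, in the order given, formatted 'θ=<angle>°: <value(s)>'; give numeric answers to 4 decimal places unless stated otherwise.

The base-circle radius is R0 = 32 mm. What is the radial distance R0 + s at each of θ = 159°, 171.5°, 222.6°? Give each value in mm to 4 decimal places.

seg 1 [0°–144.8°] dwell: s stays 0.0000
seg 2 [144.8°–185.7°] simple-harmonic, h=30: θ=159° here. β=14.2, B=40.9. 30/2·(1 − cos(π·0.3472)) = 8.0724 → s = 8.0724
seg 2 [144.8°–185.7°] simple-harmonic, h=30: θ=171.5° here. β=26.7, B=40.9. 30/2·(1 − cos(π·0.6528)) = 21.9276 → s = 21.9276
seg 2 [144.8°–185.7°] simple-harmonic, h=30: full span → s += 30 → s = 30.0000
seg 3 [185.7°–360°] uniform, h=-30: θ=222.6° here. β=36.9, B=174.3. -30·36.9/174.3 = -6.3511 → s = 23.6489
θ=159°: R = R0 + s = 32 + 8.0724 = 40.0724
θ=171.5°: R = R0 + s = 32 + 21.9276 = 53.9276
θ=222.6°: R = R0 + s = 32 + 23.6489 = 55.6489

θ=159°: 40.0724
θ=171.5°: 53.9276
θ=222.6°: 55.6489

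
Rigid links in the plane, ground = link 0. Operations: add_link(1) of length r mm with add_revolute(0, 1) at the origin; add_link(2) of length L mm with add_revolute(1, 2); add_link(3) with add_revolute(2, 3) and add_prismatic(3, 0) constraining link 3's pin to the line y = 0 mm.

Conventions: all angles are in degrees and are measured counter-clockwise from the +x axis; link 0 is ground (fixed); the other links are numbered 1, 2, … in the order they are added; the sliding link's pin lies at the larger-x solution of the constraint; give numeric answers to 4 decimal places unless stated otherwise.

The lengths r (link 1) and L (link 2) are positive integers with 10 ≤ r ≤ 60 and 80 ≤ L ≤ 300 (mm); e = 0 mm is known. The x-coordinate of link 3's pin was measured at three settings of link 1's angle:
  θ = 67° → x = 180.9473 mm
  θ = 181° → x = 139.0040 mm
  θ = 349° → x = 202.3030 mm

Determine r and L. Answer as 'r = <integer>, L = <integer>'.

constraint per measurement: (x − r cos θ)² + (r sin θ − e)² = L²
subtracting the θ₁ and θ₂ equations cancels the r² and L² terms:
r = (x₁² − x₂²) / (2[(x₁cos θ₁ + e sin θ₁) − (x₂cos θ₂ + e sin θ₂)]) = 32.0000 → r = 32
L² = (x₁ − r cos θ₁)² + (r sin θ₁ − e)² = 29241.0138 → L = 171.0000 → L = 171
check at θ₃=349°: x = 202.3030 (printed 202.3030) ✓

r = 32, L = 171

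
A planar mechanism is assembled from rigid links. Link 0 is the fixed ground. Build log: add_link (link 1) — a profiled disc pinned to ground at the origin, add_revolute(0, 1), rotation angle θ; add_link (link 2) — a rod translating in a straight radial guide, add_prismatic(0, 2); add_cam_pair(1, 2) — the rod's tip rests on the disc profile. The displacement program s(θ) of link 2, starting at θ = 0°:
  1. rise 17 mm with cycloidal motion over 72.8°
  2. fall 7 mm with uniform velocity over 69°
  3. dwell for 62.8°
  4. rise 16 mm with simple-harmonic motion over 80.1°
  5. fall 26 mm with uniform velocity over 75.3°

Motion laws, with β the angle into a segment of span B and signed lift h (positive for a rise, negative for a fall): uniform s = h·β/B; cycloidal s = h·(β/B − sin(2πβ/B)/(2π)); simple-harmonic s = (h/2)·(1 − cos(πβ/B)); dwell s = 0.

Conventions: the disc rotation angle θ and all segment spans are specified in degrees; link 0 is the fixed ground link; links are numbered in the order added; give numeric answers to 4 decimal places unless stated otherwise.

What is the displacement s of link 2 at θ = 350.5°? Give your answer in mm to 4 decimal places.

seg 1 [0°–72.8°] cycloidal, h=17: full span → s += 17 → s = 17.0000
seg 2 [72.8°–141.8°] uniform, h=-7: full span → s += -7 → s = 10.0000
seg 3 [141.8°–204.6°] dwell: s stays 10.0000
seg 4 [204.6°–284.7°] simple-harmonic, h=16: full span → s += 16 → s = 26.0000
seg 5 [284.7°–360°] uniform, h=-26: θ=350.5° here. β=65.8, B=75.3. -26·65.8/75.3 = -22.7198 → s = 3.2802

3.2802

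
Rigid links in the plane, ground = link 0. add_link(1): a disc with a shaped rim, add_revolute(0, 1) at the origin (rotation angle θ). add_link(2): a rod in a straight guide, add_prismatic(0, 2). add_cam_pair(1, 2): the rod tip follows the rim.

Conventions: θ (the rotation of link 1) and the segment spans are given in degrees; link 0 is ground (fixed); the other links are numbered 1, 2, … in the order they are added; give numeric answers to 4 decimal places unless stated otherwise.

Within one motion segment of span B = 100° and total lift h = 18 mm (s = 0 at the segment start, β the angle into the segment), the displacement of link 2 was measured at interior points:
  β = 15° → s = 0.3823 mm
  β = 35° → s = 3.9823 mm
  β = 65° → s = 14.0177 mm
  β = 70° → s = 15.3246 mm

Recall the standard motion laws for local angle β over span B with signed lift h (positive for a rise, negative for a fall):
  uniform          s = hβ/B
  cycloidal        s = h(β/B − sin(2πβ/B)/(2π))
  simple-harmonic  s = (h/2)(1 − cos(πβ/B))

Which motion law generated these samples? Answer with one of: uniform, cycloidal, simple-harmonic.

candidates at β/B = r: uniform s = h·r (linear in β); cycloidal s = h·(r − sin(2πr)/(2π)); simple-harmonic s = (h/2)(1 − cos(πr))
β=15°: printed 0.3823 | uniform 2.7000, cycloidal 0.3823, simple-harmonic 0.9809
β=35°: printed 3.9823 | uniform 6.3000, cycloidal 3.9823, simple-harmonic 4.9141
β=65°: printed 14.0177 | uniform 11.7000, cycloidal 14.0177, simple-harmonic 13.0859
β=70°: printed 15.3246 | uniform 12.6000, cycloidal 15.3246, simple-harmonic 14.2901
only one law matches every sample → cycloidal

cycloidal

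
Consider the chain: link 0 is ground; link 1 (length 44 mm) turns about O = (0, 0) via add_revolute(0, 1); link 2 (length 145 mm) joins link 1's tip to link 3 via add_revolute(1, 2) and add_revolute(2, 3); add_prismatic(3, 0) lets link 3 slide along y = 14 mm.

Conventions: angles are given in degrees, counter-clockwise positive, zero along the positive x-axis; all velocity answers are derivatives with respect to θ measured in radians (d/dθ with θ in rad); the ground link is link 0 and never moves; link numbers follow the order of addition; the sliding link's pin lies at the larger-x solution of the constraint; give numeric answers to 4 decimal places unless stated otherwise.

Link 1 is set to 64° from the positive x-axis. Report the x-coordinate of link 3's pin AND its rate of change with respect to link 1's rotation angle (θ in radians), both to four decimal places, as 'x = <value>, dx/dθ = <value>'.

geometry: r = 44 mm, L = 145 mm, e = 14 mm
crank pin P = (r cos θ, r sin θ) = (19.288330, 39.546938)
h = r sin θ − e = 39.546938 − 14 = 25.546938
x = r cos θ + √(L² − h²) = 19.288330 + 142.731755 = 162.020086
dx/dθ = −r sin θ − h·r cos θ/√(L² − h²) (θ in radians; h = 25.546938) = -42.999273

x = 162.0201, dx/dθ = -42.9993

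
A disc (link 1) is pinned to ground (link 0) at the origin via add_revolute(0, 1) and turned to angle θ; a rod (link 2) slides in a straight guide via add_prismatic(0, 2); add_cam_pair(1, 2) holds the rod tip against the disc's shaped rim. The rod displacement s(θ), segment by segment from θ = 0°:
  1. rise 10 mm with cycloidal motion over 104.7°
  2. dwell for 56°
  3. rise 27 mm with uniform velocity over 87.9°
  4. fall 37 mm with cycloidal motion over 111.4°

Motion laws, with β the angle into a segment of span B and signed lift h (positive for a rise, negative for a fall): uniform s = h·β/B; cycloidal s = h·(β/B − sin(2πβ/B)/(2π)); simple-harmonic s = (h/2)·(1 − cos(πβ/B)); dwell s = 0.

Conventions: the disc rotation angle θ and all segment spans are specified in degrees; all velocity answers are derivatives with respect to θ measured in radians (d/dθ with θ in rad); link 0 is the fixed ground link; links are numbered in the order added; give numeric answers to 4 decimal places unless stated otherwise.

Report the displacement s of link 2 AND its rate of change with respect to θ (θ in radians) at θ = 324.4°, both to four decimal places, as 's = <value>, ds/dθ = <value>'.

segment 1 (0° to 104.7°, cycloidal, h = 10) is passed completely: s = 0.0000 + (10) = 10.0000
segment 2 (104.7° to 160.7°, dwell): s unchanged at 10.0000
segment 3 (160.7° to 248.6°, uniform, h = 27) is passed completely: s = 10.0000 + (27) = 37.0000
θ = 324.4° falls in segment 4 (248.6° to 360°, cycloidal, h = -37): β = 324.4 − 248.6 = 75.8°, B = 111.4°; Δs = -37·(0.6804 − sin(2π·0.6804)/(2π)) = -30.5110; s = 37.0000 − 30.5110 = 6.4890
velocity in seg [248.6°–360°] (cycloidal), θ in radians: β = 75.8° = 1.3230 rad, B = 111.4° = 1.9443 rad; ds/dθ = (h/B)(1 − cos(2πβ/B)) = ((-37)/1.9443)(1 − cos(2π·0.6804)) = -27.085957 mm/rad

s = 6.4890, ds/dθ = -27.0860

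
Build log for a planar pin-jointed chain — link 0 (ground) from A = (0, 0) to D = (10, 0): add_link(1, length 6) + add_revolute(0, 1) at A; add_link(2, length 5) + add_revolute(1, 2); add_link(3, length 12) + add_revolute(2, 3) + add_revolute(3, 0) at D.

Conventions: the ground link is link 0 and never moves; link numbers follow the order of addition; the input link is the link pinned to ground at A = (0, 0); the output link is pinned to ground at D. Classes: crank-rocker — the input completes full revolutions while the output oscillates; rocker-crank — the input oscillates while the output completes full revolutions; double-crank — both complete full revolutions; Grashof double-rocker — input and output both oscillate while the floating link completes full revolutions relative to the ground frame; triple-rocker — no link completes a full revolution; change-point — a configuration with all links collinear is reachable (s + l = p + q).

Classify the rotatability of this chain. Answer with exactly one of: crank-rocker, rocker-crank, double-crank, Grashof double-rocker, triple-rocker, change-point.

lengths: ground=10, input=6, coupler=5, output=12
sorted: s=5 (shortest), l=12 (longest), p+q=16
s + l = 17 vs p + q = 16
s + l > p + q → non-Grashof → no link fully rotates → triple-rocker

triple-rocker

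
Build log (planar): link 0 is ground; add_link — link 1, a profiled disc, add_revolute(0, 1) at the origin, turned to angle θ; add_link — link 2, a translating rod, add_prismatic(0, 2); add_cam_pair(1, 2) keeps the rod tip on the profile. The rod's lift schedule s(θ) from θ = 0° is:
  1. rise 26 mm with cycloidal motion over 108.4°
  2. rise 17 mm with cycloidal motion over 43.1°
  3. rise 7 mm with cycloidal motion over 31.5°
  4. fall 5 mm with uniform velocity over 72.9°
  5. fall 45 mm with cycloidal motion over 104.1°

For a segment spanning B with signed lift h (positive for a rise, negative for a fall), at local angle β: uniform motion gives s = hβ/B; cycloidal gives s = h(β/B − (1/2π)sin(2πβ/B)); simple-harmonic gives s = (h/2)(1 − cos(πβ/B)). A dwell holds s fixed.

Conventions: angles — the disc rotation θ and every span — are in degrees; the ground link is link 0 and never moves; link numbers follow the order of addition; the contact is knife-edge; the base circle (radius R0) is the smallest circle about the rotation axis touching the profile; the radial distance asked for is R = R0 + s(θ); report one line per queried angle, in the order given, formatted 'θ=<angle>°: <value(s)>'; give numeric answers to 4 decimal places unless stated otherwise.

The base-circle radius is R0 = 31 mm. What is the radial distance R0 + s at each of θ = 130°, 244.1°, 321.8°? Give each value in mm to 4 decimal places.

seg 1 [0°–108.4°] cycloidal, h=26: full span → s += 26 → s = 26.0000
seg 2 [108.4°–151.5°] cycloidal, h=17: θ=130° here. β=21.6, B=43.1. 17·(0.5012 − sin(2π·0.5012)/(2π)) = 8.5394 → s = 34.5394
seg 2 [108.4°–151.5°] cycloidal, h=17: full span → s += 17 → s = 43.0000
seg 3 [151.5°–183°] cycloidal, h=7: full span → s += 7 → s = 50.0000
seg 4 [183°–255.9°] uniform, h=-5: θ=244.1° here. β=61.1, B=72.9. -5·61.1/72.9 = -4.1907 → s = 45.8093
seg 4 [183°–255.9°] uniform, h=-5: full span → s += -5 → s = 45.0000
seg 5 [255.9°–360°] cycloidal, h=-45: θ=321.8° here. β=65.9, B=104.1. -45·(0.6330 − sin(2π·0.6330)/(2π)) = -33.8007 → s = 11.1993
θ=130°: R = R0 + s = 31 + 34.5394 = 65.5394
θ=244.1°: R = R0 + s = 31 + 45.8093 = 76.8093
θ=321.8°: R = R0 + s = 31 + 11.1993 = 42.1993

θ=130°: 65.5394
θ=244.1°: 76.8093
θ=321.8°: 42.1993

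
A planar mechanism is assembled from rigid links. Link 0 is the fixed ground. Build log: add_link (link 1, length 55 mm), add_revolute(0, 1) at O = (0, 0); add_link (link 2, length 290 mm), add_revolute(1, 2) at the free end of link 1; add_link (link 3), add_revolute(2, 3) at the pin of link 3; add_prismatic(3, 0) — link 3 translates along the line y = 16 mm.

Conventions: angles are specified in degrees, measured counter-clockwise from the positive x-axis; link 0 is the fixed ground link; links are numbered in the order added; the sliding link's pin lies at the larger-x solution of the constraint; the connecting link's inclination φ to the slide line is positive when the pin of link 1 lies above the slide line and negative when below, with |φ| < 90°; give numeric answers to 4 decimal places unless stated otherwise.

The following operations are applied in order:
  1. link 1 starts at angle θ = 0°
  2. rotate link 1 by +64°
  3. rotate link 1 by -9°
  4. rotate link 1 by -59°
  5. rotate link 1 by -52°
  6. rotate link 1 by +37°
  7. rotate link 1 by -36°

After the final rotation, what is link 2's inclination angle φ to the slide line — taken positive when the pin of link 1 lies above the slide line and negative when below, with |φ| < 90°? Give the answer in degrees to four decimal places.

geometry: r = 55 mm, L = 290 mm, e = 16 mm; θ starts at 0°
rotate link 1 by +64°: θ ← 0° +64° = 64°
rotate link 1 by -9°: θ ← 64° -9° = 55°
rotate link 1 by -59°: θ ← 55° -59° = -4°
rotate link 1 by -52°: θ ← -4° -52° = -56°
rotate link 1 by +37°: θ ← -56° +37° = -19°
rotate link 1 by -36°: θ ← -19° -36° = -55°
h = r sin θ − e = -45.053362 − 16 = -61.053362
sin φ = h / L = -61.053362 / 290 = -0.21052884
φ = arcsin(-0.21052884) = -12.153345°

-12.1533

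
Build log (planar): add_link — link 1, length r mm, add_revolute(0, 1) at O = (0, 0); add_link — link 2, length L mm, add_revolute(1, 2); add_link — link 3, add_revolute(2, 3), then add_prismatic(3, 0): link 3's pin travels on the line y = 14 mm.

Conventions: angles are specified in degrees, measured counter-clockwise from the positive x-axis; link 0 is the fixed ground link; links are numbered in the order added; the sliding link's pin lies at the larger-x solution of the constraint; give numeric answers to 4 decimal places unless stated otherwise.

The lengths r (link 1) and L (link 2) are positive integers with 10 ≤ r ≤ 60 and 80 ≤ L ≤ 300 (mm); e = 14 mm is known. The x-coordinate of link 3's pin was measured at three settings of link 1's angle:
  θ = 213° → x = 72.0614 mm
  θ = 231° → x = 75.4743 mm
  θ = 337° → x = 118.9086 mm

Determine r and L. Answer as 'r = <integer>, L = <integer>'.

constraint per measurement: (x − r cos θ)² + (r sin θ − e)² = L²
subtracting the θ₁ and θ₂ equations cancels the r² and L² terms:
r = (x₁² − x₂²) / (2[(x₁cos θ₁ + e sin θ₁) − (x₂cos θ₂ + e sin θ₂)]) = 26.0000 → r = 26
L² = (x₁ − r cos θ₁)² + (r sin θ₁ − e)² = 9604.0029 → L = 98.0000 → L = 98
check at θ₃=337°: x = 118.9086 (printed 118.9086) ✓

r = 26, L = 98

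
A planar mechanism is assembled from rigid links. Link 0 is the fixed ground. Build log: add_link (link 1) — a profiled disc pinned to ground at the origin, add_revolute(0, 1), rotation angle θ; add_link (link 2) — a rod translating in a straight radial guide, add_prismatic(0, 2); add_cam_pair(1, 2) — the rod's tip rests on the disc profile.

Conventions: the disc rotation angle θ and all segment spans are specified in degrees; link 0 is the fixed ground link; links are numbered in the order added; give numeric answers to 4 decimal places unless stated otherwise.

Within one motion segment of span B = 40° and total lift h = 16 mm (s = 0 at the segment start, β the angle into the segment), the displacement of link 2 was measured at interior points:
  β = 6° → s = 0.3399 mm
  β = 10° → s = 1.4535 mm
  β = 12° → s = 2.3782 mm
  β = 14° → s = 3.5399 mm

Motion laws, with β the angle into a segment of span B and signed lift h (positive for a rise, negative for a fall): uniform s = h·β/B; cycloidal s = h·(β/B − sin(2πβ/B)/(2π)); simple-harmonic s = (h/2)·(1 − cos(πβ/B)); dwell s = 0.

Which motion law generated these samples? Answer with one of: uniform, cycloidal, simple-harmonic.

candidates at β/B = r: uniform s = h·r (linear in β); cycloidal s = h·(r − sin(2πr)/(2π)); simple-harmonic s = (h/2)(1 − cos(πr))
β=6°: printed 0.3399 | uniform 2.4000, cycloidal 0.3399, simple-harmonic 0.8719
β=10°: printed 1.4535 | uniform 4.0000, cycloidal 1.4535, simple-harmonic 2.3431
β=12°: printed 2.3782 | uniform 4.8000, cycloidal 2.3782, simple-harmonic 3.2977
β=14°: printed 3.5399 | uniform 5.6000, cycloidal 3.5399, simple-harmonic 4.3681
only one law matches every sample → cycloidal

cycloidal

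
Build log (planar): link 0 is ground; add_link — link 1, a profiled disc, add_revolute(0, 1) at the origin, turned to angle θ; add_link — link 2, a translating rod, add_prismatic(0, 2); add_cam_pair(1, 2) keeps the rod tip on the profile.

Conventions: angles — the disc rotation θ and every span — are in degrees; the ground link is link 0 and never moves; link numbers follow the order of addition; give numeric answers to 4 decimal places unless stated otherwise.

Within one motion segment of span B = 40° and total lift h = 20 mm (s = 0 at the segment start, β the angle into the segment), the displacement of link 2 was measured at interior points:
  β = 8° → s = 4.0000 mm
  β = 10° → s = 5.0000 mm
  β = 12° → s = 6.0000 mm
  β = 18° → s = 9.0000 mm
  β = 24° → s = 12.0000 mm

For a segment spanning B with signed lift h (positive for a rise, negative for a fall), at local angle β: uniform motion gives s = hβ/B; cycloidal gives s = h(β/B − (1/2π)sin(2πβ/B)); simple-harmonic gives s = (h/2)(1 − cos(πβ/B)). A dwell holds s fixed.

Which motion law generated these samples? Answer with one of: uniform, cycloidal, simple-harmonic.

candidates at β/B = r: uniform s = h·r (linear in β); cycloidal s = h·(r − sin(2πr)/(2π)); simple-harmonic s = (h/2)(1 − cos(πr))
β=8°: printed 4.0000 | uniform 4.0000, cycloidal 0.9727, simple-harmonic 1.9098
β=10°: printed 5.0000 | uniform 5.0000, cycloidal 1.8169, simple-harmonic 2.9289
β=12°: printed 6.0000 | uniform 6.0000, cycloidal 2.9727, simple-harmonic 4.1221
β=18°: printed 9.0000 | uniform 9.0000, cycloidal 8.0164, simple-harmonic 8.4357
β=24°: printed 12.0000 | uniform 12.0000, cycloidal 13.8710, simple-harmonic 13.0902
only one law matches every sample → uniform

uniform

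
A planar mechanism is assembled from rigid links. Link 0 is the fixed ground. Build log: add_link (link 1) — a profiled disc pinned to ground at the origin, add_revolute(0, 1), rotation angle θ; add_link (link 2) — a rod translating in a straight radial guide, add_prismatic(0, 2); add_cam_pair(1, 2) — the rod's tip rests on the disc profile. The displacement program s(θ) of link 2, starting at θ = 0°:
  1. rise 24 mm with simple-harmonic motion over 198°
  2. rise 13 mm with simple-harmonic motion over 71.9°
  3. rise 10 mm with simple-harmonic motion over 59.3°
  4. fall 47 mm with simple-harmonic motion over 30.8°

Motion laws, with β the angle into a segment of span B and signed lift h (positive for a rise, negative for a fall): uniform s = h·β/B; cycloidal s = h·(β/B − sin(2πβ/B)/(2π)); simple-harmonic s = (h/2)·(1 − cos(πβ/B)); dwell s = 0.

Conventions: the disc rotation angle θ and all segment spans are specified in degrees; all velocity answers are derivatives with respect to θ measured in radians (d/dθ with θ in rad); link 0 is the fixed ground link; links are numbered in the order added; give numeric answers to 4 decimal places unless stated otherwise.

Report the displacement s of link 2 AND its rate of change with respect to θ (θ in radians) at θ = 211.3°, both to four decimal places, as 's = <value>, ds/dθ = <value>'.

seg 1 [0°–198°] simple-harmonic, h=24: full span → s += 24 → s = 24.0000
seg 2 [198°–269.9°] simple-harmonic, h=13: θ=211.3° here. β=13.3, B=71.9. 13/2·(1 − cos(π·0.1850)) = 1.0670 → s = 25.0670
velocity in seg [198°–269.9°] (simple-harmonic), θ in radians: β = 13.3° = 0.2321 rad, B = 71.9° = 1.2549 rad; ds/dθ = (πh/(2B)) sin(πβ/B) = (π·13/(2·1.2549)) sin(π·0.1850) = 8.933138 mm/rad

s = 25.0670, ds/dθ = 8.9331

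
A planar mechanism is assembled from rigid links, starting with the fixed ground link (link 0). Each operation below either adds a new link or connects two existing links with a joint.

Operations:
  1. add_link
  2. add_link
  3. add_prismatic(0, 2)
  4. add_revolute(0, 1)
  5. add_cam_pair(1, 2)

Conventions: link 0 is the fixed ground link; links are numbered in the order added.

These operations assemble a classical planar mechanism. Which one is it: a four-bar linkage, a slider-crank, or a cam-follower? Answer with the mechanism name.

links: 3 (incl. ground); joints: 1 revolute, 1 prismatic, 1 higher (cam) pair, forming one closed loop
3 links, revolute + prismatic + higher pair in one loop → cam-follower

cam-follower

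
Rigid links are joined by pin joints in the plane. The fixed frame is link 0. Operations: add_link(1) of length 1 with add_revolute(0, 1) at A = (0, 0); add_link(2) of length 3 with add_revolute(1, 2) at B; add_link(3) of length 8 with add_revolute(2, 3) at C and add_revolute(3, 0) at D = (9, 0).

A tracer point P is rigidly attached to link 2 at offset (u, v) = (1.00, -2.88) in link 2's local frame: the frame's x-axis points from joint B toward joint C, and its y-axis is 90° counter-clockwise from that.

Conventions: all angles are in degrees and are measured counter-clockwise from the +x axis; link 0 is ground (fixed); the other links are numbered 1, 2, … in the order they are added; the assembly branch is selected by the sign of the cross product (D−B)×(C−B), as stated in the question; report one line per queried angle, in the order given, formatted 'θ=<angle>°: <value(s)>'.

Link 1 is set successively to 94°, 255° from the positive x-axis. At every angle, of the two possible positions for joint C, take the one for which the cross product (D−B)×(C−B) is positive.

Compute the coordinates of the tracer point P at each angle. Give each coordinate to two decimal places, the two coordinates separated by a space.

A=(0,0), D=(9.00,0)
θ=94°: B = A + 1.00·(cos94°, sin94°) = (-0.0698, 0.9976)
θ=94°: |BD| = 9.1245
θ=94°: circle(B,3.00) ∩ circle(D,8.00): a=1.5483, h=2.5696
θ=94°:   candidates: C₊=(1.7502,3.3824) cross=23.446; C₋=(1.1884,-1.7259) cross=-23.446
θ=94°:   branch + wants cross > 0 → take C=(1.7502,3.3824) (cross=23.446)
θ=94°: ex = (C−B)/|BC| = (0.6067,0.7950); ey = (-0.7950,0.6067)
θ=94°: P = B + 1.00·ex + -2.88·ey = (2.8264,0.0453)
θ=255°: B = A + 1.00·(cos255°, sin255°) = (-0.2588, -0.9659)
θ=255°: |BD| = 9.3091
θ=255°: circle(B,3.00) ∩ circle(D,8.00): a=1.7004, h=2.4715
θ=255°:   candidates: C₊=(1.1760,1.6687) cross=23.008; C₋=(1.6889,-3.2477) cross=-23.008
θ=255°:   branch + wants cross > 0 → take C=(1.1760,1.6687) (cross=23.008)
θ=255°: ex = (C−B)/|BC| = (0.4783,0.8782); ey = (-0.8782,0.4783)
θ=255°: P = B + 1.00·ex + -2.88·ey = (2.7487,-1.4651)

θ=94°: 2.83 0.05
θ=255°: 2.75 -1.47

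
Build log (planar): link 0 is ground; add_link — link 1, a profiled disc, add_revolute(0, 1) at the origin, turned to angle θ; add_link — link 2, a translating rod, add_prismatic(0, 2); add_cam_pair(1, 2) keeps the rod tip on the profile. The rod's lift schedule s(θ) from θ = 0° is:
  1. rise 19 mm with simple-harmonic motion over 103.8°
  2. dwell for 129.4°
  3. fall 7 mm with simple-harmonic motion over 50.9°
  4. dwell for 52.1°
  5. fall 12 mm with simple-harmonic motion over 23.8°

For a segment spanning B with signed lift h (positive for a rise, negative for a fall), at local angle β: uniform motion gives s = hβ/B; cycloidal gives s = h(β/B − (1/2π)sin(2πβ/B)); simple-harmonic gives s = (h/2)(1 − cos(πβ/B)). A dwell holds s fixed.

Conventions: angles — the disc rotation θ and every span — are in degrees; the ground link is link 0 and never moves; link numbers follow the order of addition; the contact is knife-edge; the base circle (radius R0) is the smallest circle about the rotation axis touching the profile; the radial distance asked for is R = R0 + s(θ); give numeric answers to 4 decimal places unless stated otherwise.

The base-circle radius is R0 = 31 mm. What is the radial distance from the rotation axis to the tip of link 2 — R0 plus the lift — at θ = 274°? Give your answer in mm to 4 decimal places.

seg 1 [0°–103.8°] simple-harmonic, h=19: full span → s += 19 → s = 19.0000
seg 2 [103.8°–233.2°] dwell: s stays 19.0000
seg 3 [233.2°–284.1°] simple-harmonic, h=-7: θ=274° here. β=40.8, B=50.9. -7/2·(1 − cos(π·0.8016)) = -6.3417 → s = 12.6583
R = R0 + s = 31 + 12.6583 = 43.6583

43.6583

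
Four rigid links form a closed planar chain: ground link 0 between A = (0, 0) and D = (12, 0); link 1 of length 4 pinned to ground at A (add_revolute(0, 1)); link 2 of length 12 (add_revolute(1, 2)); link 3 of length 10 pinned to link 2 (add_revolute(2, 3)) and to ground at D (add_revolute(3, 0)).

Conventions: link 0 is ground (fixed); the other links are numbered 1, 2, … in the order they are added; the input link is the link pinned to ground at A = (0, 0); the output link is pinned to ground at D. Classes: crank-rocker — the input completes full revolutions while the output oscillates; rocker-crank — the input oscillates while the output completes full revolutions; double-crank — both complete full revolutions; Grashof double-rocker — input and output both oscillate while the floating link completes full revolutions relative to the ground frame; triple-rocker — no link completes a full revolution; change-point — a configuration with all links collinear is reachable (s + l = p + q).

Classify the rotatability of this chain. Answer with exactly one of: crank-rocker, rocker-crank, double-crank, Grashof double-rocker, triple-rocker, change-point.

lengths: ground=12, input=4, coupler=12, output=10
sorted: s=4 (shortest), l=12 (longest), p+q=22
s + l = 16 vs p + q = 22
s + l < p + q (Grashof) with shortest = input link → crank-rocker

crank-rocker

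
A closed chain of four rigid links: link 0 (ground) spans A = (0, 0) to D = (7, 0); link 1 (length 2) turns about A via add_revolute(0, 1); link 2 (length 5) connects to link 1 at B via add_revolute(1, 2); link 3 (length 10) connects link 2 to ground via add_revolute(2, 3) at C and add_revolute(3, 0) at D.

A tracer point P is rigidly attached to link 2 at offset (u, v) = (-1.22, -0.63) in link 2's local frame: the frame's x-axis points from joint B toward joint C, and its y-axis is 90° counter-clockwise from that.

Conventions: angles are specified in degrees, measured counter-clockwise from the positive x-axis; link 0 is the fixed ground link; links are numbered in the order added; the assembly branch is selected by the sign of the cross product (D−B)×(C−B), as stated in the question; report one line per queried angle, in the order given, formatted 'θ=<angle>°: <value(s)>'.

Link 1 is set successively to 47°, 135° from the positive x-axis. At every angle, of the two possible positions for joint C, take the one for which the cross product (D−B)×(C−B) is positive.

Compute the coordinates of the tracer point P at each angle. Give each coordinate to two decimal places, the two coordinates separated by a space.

A=(0,0), D=(7.00,0)
θ=47°: B = A + 2.00·(cos47°, sin47°) = (1.3640, 1.4627)
θ=47°: |BD| = 5.8227
θ=47°: circle(B,5.00) ∩ circle(D,10.00): a=-3.5289, h=3.5421
θ=47°:   candidates: C₊=(-1.1620,5.7777) cross=20.625; C₋=(-2.9416,-1.0793) cross=-20.625
θ=47°:   branch + wants cross > 0 → take C=(-1.1620,5.7777) (cross=20.625)
θ=47°: ex = (C−B)/|BC| = (-0.5052,0.8630); ey = (-0.8630,-0.5052)
θ=47°: P = B + -1.22·ex + -0.63·ey = (2.5240,0.7281)
θ=135°: B = A + 2.00·(cos135°, sin135°) = (-1.4142, 1.4142)
θ=135°: |BD| = 8.5322
θ=135°: circle(B,5.00) ∩ circle(D,10.00): a=-0.1290, h=4.9983
θ=135°:   candidates: C₊=(-0.7129,6.3648) cross=42.647; C₋=(-2.3699,-3.4936) cross=-42.647
θ=135°:   branch + wants cross > 0 → take C=(-0.7129,6.3648) (cross=42.647)
θ=135°: ex = (C−B)/|BC| = (0.1403,0.9901); ey = (-0.9901,0.1403)
θ=135°: P = B + -1.22·ex + -0.63·ey = (-0.9616,0.1179)

θ=47°: 2.52 0.73
θ=135°: -0.96 0.12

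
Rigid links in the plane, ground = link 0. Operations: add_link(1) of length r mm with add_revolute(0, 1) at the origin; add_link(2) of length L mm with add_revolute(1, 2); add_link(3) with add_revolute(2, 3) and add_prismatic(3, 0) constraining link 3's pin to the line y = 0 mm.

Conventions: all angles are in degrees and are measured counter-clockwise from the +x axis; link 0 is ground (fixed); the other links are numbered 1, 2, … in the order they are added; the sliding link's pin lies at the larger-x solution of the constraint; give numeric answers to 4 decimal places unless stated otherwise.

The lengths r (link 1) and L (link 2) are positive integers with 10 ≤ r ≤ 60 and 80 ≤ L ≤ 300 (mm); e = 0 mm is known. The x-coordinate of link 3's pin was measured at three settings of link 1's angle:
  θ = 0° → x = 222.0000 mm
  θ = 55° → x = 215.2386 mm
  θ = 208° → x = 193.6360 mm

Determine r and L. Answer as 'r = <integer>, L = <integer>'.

constraint per measurement: (x − r cos θ)² + (r sin θ − e)² = L²
subtracting the θ₁ and θ₂ equations cancels the r² and L² terms:
r = (x₁² − x₂²) / (2[(x₁cos θ₁ + e sin θ₁) − (x₂cos θ₂ + e sin θ₂)]) = 15.0001 → r = 15
L² = (x₁ − r cos θ₁)² + (r sin θ₁ − e)² = 42849.0000 → L = 207.0000 → L = 207
check at θ₃=208°: x = 193.6360 (printed 193.6360) ✓

r = 15, L = 207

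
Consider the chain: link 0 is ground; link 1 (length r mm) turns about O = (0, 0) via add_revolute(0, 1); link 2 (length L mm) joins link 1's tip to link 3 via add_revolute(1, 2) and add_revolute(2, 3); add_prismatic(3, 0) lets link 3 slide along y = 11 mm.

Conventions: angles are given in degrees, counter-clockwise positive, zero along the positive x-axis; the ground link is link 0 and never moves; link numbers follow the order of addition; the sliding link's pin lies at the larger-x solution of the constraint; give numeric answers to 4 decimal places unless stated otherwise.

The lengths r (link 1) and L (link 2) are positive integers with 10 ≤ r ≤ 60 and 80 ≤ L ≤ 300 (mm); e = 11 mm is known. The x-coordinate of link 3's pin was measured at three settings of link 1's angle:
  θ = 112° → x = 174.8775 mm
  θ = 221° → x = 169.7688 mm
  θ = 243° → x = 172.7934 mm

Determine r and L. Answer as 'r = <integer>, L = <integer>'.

constraint per measurement: (x − r cos θ)² + (r sin θ − e)² = L²
subtracting the θ₁ and θ₂ equations cancels the r² and L² terms:
r = (x₁² − x₂²) / (2[(x₁cos θ₁ + e sin θ₁) − (x₂cos θ₂ + e sin θ₂)]) = 11.0000 → r = 11
L² = (x₁ − r cos θ₁)² + (r sin θ₁ − e)² = 32040.9873 → L = 179.0000 → L = 179
check at θ₃=243°: x = 172.7934 (printed 172.7934) ✓

r = 11, L = 179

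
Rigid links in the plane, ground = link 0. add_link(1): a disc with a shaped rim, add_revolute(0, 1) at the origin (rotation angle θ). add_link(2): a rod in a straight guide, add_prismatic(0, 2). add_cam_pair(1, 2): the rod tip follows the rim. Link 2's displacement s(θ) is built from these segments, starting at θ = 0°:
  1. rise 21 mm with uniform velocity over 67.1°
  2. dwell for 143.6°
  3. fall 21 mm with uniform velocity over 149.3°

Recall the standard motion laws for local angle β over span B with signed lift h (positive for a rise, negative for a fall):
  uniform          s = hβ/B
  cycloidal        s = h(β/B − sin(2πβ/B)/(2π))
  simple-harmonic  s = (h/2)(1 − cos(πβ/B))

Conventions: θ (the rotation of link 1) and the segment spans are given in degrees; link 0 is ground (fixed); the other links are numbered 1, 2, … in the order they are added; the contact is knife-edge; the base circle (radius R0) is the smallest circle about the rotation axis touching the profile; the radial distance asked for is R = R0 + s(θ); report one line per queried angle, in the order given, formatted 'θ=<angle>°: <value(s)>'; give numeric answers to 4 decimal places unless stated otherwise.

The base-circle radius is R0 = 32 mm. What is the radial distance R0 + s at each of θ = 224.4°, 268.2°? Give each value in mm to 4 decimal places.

segment 1 (0° to 67.1°, uniform, h = 21) is passed completely: s = 0.0000 + (21) = 21.0000
segment 2 (67.1° to 210.7°, dwell): s unchanged at 21.0000
θ = 224.4° falls in segment 3 (210.7° to 360°, uniform, h = -21): β = 224.4 − 210.7 = 13.7°, B = 149.3°; Δs = -21·13.7/149.3 = -1.9270; s = 21.0000 − 1.9270 = 19.0730
θ = 268.2° falls in segment 3 (210.7° to 360°, uniform, h = -21): β = 268.2 − 210.7 = 57.5°, B = 149.3°; Δs = -21·57.5/149.3 = -8.0877; s = 21.0000 − 8.0877 = 12.9123
θ=224.4°: R = R0 + s = 32 + 19.0730 = 51.0730
θ=268.2°: R = R0 + s = 32 + 12.9123 = 44.9123

θ=224.4°: 51.0730
θ=268.2°: 44.9123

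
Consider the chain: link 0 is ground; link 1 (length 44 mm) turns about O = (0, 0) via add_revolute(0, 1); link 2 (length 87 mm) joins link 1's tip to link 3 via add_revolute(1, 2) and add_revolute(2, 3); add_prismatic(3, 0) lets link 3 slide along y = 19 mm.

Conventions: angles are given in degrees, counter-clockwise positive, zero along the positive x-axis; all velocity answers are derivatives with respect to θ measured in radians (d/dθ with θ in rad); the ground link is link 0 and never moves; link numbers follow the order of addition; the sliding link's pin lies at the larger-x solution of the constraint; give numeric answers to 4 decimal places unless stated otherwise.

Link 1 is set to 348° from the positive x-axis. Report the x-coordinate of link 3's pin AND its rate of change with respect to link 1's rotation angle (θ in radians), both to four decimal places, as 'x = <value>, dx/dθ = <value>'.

geometry: r = 44 mm, L = 87 mm, e = 19 mm
crank pin P = (r cos θ, r sin θ) = (43.038494, -9.148114)
h = r sin θ − e = -9.148114 − 19 = -28.148114
x = r cos θ + √(L² − h²) = 43.038494 + 82.320615 = 125.359109
dx/dθ = −r sin θ − h·r cos θ/√(L² − h²) (θ in radians; h = -28.148114) = 23.864385

x = 125.3591, dx/dθ = 23.8644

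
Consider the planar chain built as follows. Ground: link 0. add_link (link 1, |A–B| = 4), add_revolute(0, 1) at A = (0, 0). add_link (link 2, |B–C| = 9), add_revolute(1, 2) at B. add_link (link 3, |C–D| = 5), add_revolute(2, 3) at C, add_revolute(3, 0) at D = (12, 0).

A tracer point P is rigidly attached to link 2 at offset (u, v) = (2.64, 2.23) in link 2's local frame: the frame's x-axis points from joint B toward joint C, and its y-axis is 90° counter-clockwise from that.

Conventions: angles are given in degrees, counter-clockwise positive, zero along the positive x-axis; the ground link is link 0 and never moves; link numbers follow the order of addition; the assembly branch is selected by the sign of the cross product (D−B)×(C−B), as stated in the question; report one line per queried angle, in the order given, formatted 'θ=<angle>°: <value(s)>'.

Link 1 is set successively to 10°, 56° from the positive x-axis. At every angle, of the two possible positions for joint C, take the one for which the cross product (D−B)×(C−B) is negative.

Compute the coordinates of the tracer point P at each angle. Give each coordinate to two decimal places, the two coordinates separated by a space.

A=(0,0), D=(12.00,0)
θ=10°: B = A + 4.00·(cos10°, sin10°) = (3.9392, 0.6946)
θ=10°: |BD| = 8.0906
θ=10°: circle(B,9.00) ∩ circle(D,5.00): a=7.5061, h=4.9657
θ=10°:   candidates: C₊=(11.8439,4.9976) cross=40.176; C₋=(10.9913,-4.8972) cross=-40.176
θ=10°:   branch - wants cross < 0 → take C=(10.9913,-4.8972) (cross=-40.176)
θ=10°: ex = (C−B)/|BC| = (0.7836,-0.6213); ey = (0.6213,0.7836)
θ=10°: P = B + 2.64·ex + 2.23·ey = (7.3934,0.8017)
θ=56°: B = A + 4.00·(cos56°, sin56°) = (2.2368, 3.3162)
θ=56°: |BD| = 10.3110
θ=56°: circle(B,9.00) ∩ circle(D,5.00): a=7.8711, h=4.3642
θ=56°:   candidates: C₊=(11.0932,4.9171) cross=45.000; C₋=(8.2861,-3.3476) cross=-45.000
θ=56°:   branch - wants cross < 0 → take C=(8.2861,-3.3476) (cross=-45.000)
θ=56°: ex = (C−B)/|BC| = (0.6721,-0.7404); ey = (0.7404,0.6721)
θ=56°: P = B + 2.64·ex + 2.23·ey = (5.6624,2.8603)

θ=10°: 7.39 0.80
θ=56°: 5.66 2.86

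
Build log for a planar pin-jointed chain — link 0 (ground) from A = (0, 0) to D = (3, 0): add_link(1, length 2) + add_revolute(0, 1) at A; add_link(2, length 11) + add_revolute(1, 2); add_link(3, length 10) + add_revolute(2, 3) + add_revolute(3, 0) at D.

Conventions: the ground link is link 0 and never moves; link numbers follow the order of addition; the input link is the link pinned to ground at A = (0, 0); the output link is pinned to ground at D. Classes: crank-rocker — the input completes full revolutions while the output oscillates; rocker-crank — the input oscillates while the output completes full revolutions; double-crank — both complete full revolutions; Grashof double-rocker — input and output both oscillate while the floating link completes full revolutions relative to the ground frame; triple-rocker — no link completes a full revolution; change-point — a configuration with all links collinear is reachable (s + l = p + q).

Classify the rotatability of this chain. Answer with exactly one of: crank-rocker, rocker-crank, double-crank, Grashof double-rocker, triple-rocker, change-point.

lengths: ground=3, input=2, coupler=11, output=10
sorted: s=2 (shortest), l=11 (longest), p+q=13
s + l = 13 vs p + q = 13
s + l = p + q → change-point (collinear configuration reachable)

change-point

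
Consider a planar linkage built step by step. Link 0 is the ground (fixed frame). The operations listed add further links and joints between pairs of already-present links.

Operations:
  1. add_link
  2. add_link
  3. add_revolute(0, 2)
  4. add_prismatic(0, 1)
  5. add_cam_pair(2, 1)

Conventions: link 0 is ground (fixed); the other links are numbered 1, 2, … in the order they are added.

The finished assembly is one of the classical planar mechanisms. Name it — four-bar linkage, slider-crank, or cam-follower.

links: 3 (incl. ground); joints: 1 revolute, 1 prismatic, 1 higher (cam) pair, forming one closed loop
3 links, revolute + prismatic + higher pair in one loop → cam-follower

cam-follower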